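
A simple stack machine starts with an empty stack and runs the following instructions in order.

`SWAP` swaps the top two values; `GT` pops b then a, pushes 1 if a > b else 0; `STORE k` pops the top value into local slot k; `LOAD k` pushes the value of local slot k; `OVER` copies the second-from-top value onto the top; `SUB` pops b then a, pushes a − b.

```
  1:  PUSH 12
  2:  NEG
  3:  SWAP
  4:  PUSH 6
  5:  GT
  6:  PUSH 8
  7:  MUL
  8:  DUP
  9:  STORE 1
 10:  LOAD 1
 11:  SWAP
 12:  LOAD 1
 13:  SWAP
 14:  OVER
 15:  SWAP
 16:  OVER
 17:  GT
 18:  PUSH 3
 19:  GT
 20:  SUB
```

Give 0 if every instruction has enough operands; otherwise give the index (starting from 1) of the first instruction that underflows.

3

PUSH 12 → 12
NEG     → -12
SWAP  — needs 2 operands, stack has 1 → underflow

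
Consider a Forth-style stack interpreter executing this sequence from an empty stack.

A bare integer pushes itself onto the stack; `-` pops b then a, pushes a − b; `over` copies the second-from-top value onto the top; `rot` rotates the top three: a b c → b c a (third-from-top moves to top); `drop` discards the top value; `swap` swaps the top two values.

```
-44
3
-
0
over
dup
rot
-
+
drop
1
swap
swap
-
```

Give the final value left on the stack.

-44  -> [-44]
3    -> [-44, 3]
-    -> [-47]
0    -> [-47, 0]
over -> [-47, 0, -47]
dup  -> [-47, 0, -47, -47]
rot  -> [-47, -47, -47, 0]
-    -> [-47, -47, -47]
+    -> [-47, -94]
drop -> [-47]
1    -> [-47, 1]
swap -> [1, -47]
swap -> [-47, 1]
-    -> [-48]

-48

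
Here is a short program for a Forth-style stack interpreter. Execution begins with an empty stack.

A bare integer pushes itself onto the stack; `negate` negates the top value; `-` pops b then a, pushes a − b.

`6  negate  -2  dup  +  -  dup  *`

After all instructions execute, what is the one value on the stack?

6       6
negate  -6
-2      -6 -2
dup     -6 -2 -2
+       -6 -4
-       -2
dup     -2 -2
*       4

4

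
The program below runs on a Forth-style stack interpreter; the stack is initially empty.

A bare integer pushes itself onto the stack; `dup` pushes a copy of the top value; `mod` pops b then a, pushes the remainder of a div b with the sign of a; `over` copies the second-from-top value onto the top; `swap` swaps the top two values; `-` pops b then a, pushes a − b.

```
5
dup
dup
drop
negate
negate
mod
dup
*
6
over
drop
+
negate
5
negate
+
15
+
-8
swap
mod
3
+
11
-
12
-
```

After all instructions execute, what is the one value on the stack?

-20

5      : [5]
dup    : [5, 5]
dup    : [5, 5, 5]
drop   : [5, 5]
negate : [5, -5]
negate : [5, 5]
mod    : [0]
dup    : [0, 0]
*      : [0]
6      : [0, 6]
over   : [0, 6, 0]
drop   : [0, 6]
+      : [6]
negate : [-6]
5      : [-6, 5]
negate : [-6, -5]
+      : [-11]
15     : [-11, 15]
+      : [4]
-8     : [4, -8]
swap   : [-8, 4]
mod    : [0]
3      : [0, 3]
+      : [3]
11     : [3, 11]
-      : [-8]
12     : [-8, 12]
-      : [-20]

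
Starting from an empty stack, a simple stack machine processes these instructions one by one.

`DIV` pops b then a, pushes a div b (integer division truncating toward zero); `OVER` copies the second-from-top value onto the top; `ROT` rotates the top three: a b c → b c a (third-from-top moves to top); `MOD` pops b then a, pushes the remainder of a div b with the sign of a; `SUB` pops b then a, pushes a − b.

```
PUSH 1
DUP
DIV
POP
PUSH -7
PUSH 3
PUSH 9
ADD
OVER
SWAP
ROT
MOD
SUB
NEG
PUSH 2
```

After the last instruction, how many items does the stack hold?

2

PUSH 1  → 1
DUP     → 1 1
DIV     → 1
POP     → (empty)
PUSH -7 → -7
PUSH 3  → -7 3
PUSH 9  → -7 3 9
ADD     → -7 12
OVER    → -7 12 -7
SWAP    → -7 -7 12
ROT     → -7 12 -7
MOD     → -7 5
SUB     → -12
NEG     → 12
PUSH 2  → 12 2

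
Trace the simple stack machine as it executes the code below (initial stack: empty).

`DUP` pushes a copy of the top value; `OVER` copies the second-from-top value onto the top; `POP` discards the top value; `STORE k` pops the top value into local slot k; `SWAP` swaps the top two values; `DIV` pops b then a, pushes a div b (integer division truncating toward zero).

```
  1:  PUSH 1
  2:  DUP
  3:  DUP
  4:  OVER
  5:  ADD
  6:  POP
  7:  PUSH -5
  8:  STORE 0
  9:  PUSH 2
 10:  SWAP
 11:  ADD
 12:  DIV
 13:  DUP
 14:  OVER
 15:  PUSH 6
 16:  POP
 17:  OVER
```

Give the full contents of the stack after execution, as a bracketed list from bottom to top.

[0, 0, 0, 0]

PUSH 1  → [1]
DUP     → [1, 1]
DUP     → [1, 1, 1]
OVER    → [1, 1, 1, 1]
ADD     → [1, 1, 2]
POP     → [1, 1]
PUSH -5 → [1, 1, -5]
STORE 0 → [1, 1]
PUSH 2  → [1, 1, 2]
SWAP    → [1, 2, 1]
ADD     → [1, 3]
DIV     → [0]
DUP     → [0, 0]
OVER    → [0, 0, 0]
PUSH 6  → [0, 0, 0, 6]
POP     → [0, 0, 0]
OVER    → [0, 0, 0, 0]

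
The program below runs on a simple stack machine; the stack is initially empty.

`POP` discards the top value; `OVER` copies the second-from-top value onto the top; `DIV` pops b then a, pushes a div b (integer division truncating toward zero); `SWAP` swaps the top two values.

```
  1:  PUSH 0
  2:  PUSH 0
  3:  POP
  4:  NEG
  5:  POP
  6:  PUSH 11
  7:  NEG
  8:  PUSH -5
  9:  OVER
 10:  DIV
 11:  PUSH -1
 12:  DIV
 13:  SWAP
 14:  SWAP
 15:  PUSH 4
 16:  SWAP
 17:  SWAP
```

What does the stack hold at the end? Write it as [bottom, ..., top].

[-11, 0, 4]

PUSH 0  → 0
PUSH 0  → 0 0
POP     → 0
NEG     → 0
POP     → (empty)
PUSH 11 → 11
NEG     → -11
PUSH -5 → -11 -5
OVER    → -11 -5 -11
DIV     → -11 0
PUSH -1 → -11 0 -1
DIV     → -11 0
SWAP    → 0 -11
SWAP    → -11 0
PUSH 4  → -11 0 4
SWAP    → -11 4 0
SWAP    → -11 0 4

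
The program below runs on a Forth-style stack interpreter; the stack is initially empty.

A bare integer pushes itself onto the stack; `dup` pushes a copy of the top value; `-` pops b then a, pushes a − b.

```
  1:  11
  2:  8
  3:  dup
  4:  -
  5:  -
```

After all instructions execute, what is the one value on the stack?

11  → [11]
8   → [11, 8]
dup → [11, 8, 8]
-   → [11, 0]
-   → [11]

11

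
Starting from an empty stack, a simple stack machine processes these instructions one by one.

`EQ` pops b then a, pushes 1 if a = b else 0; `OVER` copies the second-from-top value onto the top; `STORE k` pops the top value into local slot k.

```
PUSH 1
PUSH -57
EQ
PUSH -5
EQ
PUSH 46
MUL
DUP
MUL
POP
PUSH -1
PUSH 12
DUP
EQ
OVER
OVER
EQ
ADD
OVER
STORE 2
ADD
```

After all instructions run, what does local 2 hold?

-1

PUSH 1   : 1
PUSH -57 : 1 -57
EQ       : 0
PUSH -5  : 0 -5
EQ       : 0
PUSH 46  : 0 46
MUL      : 0
DUP      : 0 0
MUL      : 0
POP      : (empty)
PUSH -1  : -1
PUSH 12  : -1 12
DUP      : -1 12 12
EQ       : -1 1
OVER     : -1 1 -1
OVER     : -1 1 -1 1
EQ       : -1 1 0
ADD      : -1 1
OVER     : -1 1 -1
STORE 2  : -1 1
ADD      : 0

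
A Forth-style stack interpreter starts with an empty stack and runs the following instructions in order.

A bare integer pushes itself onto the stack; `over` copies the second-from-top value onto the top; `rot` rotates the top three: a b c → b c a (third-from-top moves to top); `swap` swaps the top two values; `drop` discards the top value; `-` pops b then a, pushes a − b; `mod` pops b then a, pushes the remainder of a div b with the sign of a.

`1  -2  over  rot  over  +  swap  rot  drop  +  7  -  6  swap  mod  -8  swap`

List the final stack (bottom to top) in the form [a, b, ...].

1     [1]
-2    [1, -2]
over  [1, -2, 1]
rot   [-2, 1, 1]
over  [-2, 1, 1, 1]
+     [-2, 1, 2]
swap  [-2, 2, 1]
rot   [2, 1, -2]
drop  [2, 1]
+     [3]
7     [3, 7]
-     [-4]
6     [-4, 6]
swap  [6, -4]
mod   [2]
-8    [2, -8]
swap  [-8, 2]

[-8, 2]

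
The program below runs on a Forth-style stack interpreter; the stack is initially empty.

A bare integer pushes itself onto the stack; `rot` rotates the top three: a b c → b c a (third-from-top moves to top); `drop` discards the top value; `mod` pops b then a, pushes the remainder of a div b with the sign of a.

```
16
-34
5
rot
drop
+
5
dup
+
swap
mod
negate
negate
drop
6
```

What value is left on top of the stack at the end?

16     -> 16
-34    -> 16 -34
5      -> 16 -34 5
rot    -> -34 5 16
drop   -> -34 5
+      -> -29
5      -> -29 5
dup    -> -29 5 5
+      -> -29 10
swap   -> 10 -29
mod    -> 10
negate -> -10
negate -> 10
drop   -> (empty)
6      -> 6

6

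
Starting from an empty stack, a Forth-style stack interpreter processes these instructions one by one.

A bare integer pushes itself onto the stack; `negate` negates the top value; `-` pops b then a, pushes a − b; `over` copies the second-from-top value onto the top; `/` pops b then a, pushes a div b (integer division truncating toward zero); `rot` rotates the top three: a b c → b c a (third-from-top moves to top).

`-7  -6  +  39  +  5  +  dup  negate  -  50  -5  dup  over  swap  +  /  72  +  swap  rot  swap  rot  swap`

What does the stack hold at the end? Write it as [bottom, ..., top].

[62, 72, 50]

-7      -7
-6      -7 -6
+       -13
39      -13 39
+       26
5       26 5
+       31
dup     31 31
negate  31 -31
-       62
50      62 50
-5      62 50 -5
dup     62 50 -5 -5
over    62 50 -5 -5 -5
swap    62 50 -5 -5 -5
+       62 50 -5 -10
/       62 50 0
72      62 50 0 72
+       62 50 72
swap    62 72 50
rot     72 50 62
swap    72 62 50
rot     62 50 72
swap    62 72 50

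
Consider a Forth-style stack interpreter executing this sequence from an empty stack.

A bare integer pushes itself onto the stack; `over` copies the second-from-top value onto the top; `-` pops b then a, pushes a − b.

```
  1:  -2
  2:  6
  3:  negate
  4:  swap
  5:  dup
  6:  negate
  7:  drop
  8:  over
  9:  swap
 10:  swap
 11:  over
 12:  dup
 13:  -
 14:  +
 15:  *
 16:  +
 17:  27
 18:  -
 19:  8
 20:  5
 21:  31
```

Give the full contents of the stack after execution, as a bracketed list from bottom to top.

[-21, 8, 5, 31]

-2     → [-2]
6      → [-2, 6]
negate → [-2, -6]
swap   → [-6, -2]
dup    → [-6, -2, -2]
negate → [-6, -2, 2]
drop   → [-6, -2]
over   → [-6, -2, -6]
swap   → [-6, -6, -2]
swap   → [-6, -2, -6]
over   → [-6, -2, -6, -2]
dup    → [-6, -2, -6, -2, -2]
-      → [-6, -2, -6, 0]
+      → [-6, -2, -6]
*      → [-6, 12]
+      → [6]
27     → [6, 27]
-      → [-21]
8      → [-21, 8]
5      → [-21, 8, 5]
31     → [-21, 8, 5, 31]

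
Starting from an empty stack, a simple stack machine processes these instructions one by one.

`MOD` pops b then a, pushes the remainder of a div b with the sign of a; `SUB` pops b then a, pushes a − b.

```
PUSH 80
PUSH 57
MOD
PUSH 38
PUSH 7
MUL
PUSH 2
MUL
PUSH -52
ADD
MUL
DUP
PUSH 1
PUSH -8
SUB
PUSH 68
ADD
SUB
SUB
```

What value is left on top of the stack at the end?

PUSH 80  → [80]
PUSH 57  → [80, 57]
MOD      → [23]
PUSH 38  → [23, 38]
PUSH 7   → [23, 38, 7]
MUL      → [23, 266]
PUSH 2   → [23, 266, 2]
MUL      → [23, 532]
PUSH -52 → [23, 532, -52]
ADD      → [23, 480]
MUL      → [11040]
DUP      → [11040, 11040]
PUSH 1   → [11040, 11040, 1]
PUSH -8  → [11040, 11040, 1, -8]
SUB      → [11040, 11040, 9]
PUSH 68  → [11040, 11040, 9, 68]
ADD      → [11040, 11040, 77]
SUB      → [11040, 10963]
SUB      → [77]

77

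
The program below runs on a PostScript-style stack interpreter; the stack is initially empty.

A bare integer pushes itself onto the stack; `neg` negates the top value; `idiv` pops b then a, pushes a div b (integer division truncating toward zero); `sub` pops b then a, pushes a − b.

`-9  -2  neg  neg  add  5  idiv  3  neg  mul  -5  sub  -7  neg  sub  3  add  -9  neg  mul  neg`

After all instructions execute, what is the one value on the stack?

-63

-9    -9
-2    -9 -2
neg   -9 2
neg   -9 -2
add   -11
5     -11 5
idiv  -2
3     -2 3
neg   -2 -3
mul   6
-5    6 -5
sub   11
-7    11 -7
neg   11 7
sub   4
3     4 3
add   7
-9    7 -9
neg   7 9
mul   63
neg   -63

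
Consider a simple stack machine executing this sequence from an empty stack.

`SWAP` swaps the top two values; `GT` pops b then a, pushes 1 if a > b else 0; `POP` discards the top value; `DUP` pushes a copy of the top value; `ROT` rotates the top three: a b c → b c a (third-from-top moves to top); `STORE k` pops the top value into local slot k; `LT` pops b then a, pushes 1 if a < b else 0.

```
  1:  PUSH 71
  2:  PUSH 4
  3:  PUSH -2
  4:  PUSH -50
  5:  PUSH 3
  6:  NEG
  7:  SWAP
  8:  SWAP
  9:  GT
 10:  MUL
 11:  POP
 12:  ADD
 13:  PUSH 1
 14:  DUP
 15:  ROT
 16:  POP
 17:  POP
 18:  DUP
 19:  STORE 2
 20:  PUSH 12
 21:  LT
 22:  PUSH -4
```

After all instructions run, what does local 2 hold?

1

PUSH 71  -> [71]
PUSH 4   -> [71, 4]
PUSH -2  -> [71, 4, -2]
PUSH -50 -> [71, 4, -2, -50]
PUSH 3   -> [71, 4, -2, -50, 3]
NEG      -> [71, 4, -2, -50, -3]
SWAP     -> [71, 4, -2, -3, -50]
SWAP     -> [71, 4, -2, -50, -3]
GT       -> [71, 4, -2, 0]
MUL      -> [71, 4, 0]
POP      -> [71, 4]
ADD      -> [75]
PUSH 1   -> [75, 1]
DUP      -> [75, 1, 1]
ROT      -> [1, 1, 75]
POP      -> [1, 1]
POP      -> [1]
DUP      -> [1, 1]
STORE 2  -> [1]
PUSH 12  -> [1, 12]
LT       -> [1]
PUSH -4  -> [1, -4]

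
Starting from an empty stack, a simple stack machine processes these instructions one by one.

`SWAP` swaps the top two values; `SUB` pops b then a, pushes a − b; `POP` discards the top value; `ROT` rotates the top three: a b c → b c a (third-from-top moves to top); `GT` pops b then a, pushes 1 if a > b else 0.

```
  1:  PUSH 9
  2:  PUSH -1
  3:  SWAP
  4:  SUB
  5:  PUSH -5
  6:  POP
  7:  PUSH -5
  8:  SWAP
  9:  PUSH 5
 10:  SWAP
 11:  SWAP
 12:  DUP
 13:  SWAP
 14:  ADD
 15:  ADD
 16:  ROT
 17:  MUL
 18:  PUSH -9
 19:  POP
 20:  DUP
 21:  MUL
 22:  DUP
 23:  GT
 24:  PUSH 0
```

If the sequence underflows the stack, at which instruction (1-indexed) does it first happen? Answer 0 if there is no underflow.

16

PUSH 9   9
PUSH -1  9 -1
SWAP     -1 9
SUB      -10
PUSH -5  -10 -5
POP      -10
PUSH -5  -10 -5
SWAP     -5 -10
PUSH 5   -5 -10 5
SWAP     -5 5 -10
SWAP     -5 -10 5
DUP      -5 -10 5 5
SWAP     -5 -10 5 5
ADD      -5 -10 10
ADD      -5 0
ROT  — needs 3 operands, stack has 2 → underflow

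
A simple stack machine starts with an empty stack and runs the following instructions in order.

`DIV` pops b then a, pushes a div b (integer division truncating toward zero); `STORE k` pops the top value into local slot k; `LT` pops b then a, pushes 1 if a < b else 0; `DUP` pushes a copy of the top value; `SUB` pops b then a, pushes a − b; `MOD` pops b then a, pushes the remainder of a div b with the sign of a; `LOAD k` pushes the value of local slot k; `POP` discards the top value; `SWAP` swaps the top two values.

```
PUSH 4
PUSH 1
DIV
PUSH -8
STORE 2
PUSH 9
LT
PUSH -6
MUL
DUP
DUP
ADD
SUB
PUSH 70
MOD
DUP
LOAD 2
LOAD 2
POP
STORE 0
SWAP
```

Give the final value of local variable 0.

PUSH 4  -> [4]
PUSH 1  -> [4, 1]
DIV     -> [4]
PUSH -8 -> [4, -8]
STORE 2 -> [4]
PUSH 9  -> [4, 9]
LT      -> [1]
PUSH -6 -> [1, -6]
MUL     -> [-6]
DUP     -> [-6, -6]
DUP     -> [-6, -6, -6]
ADD     -> [-6, -12]
SUB     -> [6]
PUSH 70 -> [6, 70]
MOD     -> [6]
DUP     -> [6, 6]
LOAD 2  -> [6, 6, -8]
LOAD 2  -> [6, 6, -8, -8]
POP     -> [6, 6, -8]
STORE 0 -> [6, 6]
SWAP    -> [6, 6]

-8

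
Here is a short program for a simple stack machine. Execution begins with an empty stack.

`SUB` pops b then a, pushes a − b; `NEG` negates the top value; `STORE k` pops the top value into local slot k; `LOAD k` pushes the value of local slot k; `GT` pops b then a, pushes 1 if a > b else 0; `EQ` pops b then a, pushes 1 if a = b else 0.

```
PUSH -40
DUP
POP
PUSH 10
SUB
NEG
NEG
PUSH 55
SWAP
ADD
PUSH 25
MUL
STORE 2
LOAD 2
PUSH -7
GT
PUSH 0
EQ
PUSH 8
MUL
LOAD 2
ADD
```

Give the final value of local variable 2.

PUSH -40 -> -40
DUP      -> -40 -40
POP      -> -40
PUSH 10  -> -40 10
SUB      -> -50
NEG      -> 50
NEG      -> -50
PUSH 55  -> -50 55
SWAP     -> 55 -50
ADD      -> 5
PUSH 25  -> 5 25
MUL      -> 125
STORE 2  -> (empty)
LOAD 2   -> 125
PUSH -7  -> 125 -7
GT       -> 1
PUSH 0   -> 1 0
EQ       -> 0
PUSH 8   -> 0 8
MUL      -> 0
LOAD 2   -> 0 125
ADD      -> 125

125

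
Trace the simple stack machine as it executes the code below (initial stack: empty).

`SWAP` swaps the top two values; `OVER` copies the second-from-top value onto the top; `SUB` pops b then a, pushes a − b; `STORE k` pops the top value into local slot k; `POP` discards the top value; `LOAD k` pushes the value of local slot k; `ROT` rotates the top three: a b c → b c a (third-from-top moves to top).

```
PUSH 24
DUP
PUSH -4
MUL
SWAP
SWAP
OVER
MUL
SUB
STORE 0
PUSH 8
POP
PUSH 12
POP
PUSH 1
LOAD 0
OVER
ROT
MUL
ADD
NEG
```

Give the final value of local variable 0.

2328

PUSH 24  24
DUP      24 24
PUSH -4  24 24 -4
MUL      24 -96
SWAP     -96 24
SWAP     24 -96
OVER     24 -96 24
MUL      24 -2304
SUB      2328
STORE 0  (empty)
PUSH 8   8
POP      (empty)
PUSH 12  12
POP      (empty)
PUSH 1   1
LOAD 0   1 2328
OVER     1 2328 1
ROT      2328 1 1
MUL      2328 1
ADD      2329
NEG      -2329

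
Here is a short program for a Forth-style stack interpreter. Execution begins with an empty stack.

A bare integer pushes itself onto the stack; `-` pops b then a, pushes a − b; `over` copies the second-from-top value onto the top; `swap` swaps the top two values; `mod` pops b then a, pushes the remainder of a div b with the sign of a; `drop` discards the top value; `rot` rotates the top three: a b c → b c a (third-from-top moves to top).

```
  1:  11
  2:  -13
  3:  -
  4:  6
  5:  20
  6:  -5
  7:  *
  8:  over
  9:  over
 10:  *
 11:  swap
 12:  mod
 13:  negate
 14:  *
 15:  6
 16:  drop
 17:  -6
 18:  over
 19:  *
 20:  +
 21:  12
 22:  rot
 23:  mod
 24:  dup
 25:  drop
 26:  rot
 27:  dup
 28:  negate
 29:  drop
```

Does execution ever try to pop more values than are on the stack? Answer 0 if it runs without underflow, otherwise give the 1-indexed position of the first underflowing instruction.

26

11     : [11]
-13    : [11, -13]
-      : [24]
6      : [24, 6]
20     : [24, 6, 20]
-5     : [24, 6, 20, -5]
*      : [24, 6, -100]
over   : [24, 6, -100, 6]
over   : [24, 6, -100, 6, -100]
*      : [24, 6, -100, -600]
swap   : [24, 6, -600, -100]
mod    : [24, 6, 0]
negate : [24, 6, 0]
*      : [24, 0]
6      : [24, 0, 6]
drop   : [24, 0]
-6     : [24, 0, -6]
over   : [24, 0, -6, 0]
*      : [24, 0, 0]
+      : [24, 0]
12     : [24, 0, 12]
rot    : [0, 12, 24]
mod    : [0, 12]
dup    : [0, 12, 12]
drop   : [0, 12]
rot  — needs 3 operands, stack has 2 → underflow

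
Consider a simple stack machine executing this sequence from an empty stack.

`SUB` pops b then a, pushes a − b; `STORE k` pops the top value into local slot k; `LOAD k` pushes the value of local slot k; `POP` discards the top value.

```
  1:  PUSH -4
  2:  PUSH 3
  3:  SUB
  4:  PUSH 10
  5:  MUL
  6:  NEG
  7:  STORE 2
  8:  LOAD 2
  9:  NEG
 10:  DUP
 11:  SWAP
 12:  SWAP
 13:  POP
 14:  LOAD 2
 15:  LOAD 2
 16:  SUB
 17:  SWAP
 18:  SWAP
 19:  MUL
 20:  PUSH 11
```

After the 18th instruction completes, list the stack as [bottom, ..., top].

PUSH -4 : -4
PUSH 3  : -4 3
SUB     : -7
PUSH 10 : -7 10
MUL     : -70
NEG     : 70
STORE 2 : (empty)
LOAD 2  : 70
NEG     : -70
DUP     : -70 -70
SWAP    : -70 -70
SWAP    : -70 -70
POP     : -70
LOAD 2  : -70 70
LOAD 2  : -70 70 70
SUB     : -70 0
SWAP    : 0 -70
SWAP    : -70 0

[-70, 0]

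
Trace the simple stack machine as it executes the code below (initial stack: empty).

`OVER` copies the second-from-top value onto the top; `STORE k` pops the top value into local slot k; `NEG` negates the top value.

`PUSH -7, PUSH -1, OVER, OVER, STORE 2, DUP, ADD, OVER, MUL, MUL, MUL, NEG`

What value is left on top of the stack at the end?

-98

PUSH -7 → -7
PUSH -1 → -7 -1
OVER    → -7 -1 -7
OVER    → -7 -1 -7 -1
STORE 2 → -7 -1 -7
DUP     → -7 -1 -7 -7
ADD     → -7 -1 -14
OVER    → -7 -1 -14 -1
MUL     → -7 -1 14
MUL     → -7 -14
MUL     → 98
NEG     → -98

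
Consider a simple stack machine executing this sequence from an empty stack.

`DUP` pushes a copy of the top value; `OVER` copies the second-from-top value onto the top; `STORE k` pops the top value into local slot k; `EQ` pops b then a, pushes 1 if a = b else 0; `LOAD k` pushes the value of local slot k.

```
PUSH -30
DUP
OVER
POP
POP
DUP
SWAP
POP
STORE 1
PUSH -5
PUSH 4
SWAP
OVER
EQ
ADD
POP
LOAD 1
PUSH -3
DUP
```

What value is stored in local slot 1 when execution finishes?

-30

PUSH -30  [-30]
DUP       [-30, -30]
OVER      [-30, -30, -30]
POP       [-30, -30]
POP       [-30]
DUP       [-30, -30]
SWAP      [-30, -30]
POP       [-30]
STORE 1   []
PUSH -5   [-5]
PUSH 4    [-5, 4]
SWAP      [4, -5]
OVER      [4, -5, 4]
EQ        [4, 0]
ADD       [4]
POP       []
LOAD 1    [-30]
PUSH -3   [-30, -3]
DUP       [-30, -3, -3]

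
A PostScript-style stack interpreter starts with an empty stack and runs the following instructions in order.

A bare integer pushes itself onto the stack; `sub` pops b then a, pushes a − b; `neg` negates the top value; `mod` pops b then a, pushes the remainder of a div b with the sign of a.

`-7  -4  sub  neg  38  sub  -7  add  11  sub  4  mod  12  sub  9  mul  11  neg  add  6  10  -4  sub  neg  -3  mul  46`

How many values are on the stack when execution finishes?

-7  : [-7]
-4  : [-7, -4]
sub : [-3]
neg : [3]
38  : [3, 38]
sub : [-35]
-7  : [-35, -7]
add : [-42]
11  : [-42, 11]
sub : [-53]
4   : [-53, 4]
mod : [-1]
12  : [-1, 12]
sub : [-13]
9   : [-13, 9]
mul : [-117]
11  : [-117, 11]
neg : [-117, -11]
add : [-128]
6   : [-128, 6]
10  : [-128, 6, 10]
-4  : [-128, 6, 10, -4]
sub : [-128, 6, 14]
neg : [-128, 6, -14]
-3  : [-128, 6, -14, -3]
mul : [-128, 6, 42]
46  : [-128, 6, 42, 46]

4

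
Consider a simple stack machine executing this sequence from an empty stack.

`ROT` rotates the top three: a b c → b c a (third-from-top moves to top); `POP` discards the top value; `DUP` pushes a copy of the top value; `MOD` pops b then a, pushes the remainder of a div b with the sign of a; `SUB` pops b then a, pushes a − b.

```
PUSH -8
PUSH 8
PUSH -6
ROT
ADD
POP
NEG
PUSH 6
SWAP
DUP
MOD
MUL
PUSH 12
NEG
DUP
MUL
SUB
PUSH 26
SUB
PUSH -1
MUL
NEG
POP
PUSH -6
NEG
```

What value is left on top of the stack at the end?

PUSH -8 -> -8
PUSH 8  -> -8 8
PUSH -6 -> -8 8 -6
ROT     -> 8 -6 -8
ADD     -> 8 -14
POP     -> 8
NEG     -> -8
PUSH 6  -> -8 6
SWAP    -> 6 -8
DUP     -> 6 -8 -8
MOD     -> 6 0
MUL     -> 0
PUSH 12 -> 0 12
NEG     -> 0 -12
DUP     -> 0 -12 -12
MUL     -> 0 144
SUB     -> -144
PUSH 26 -> -144 26
SUB     -> -170
PUSH -1 -> -170 -1
MUL     -> 170
NEG     -> -170
POP     -> (empty)
PUSH -6 -> -6
NEG     -> 6

6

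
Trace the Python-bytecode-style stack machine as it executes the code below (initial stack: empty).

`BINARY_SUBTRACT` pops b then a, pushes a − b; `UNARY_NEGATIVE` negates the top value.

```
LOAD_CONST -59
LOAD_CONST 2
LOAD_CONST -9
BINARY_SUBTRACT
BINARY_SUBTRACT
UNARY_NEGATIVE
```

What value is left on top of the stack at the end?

LOAD_CONST -59   [-59]
LOAD_CONST 2     [-59, 2]
LOAD_CONST -9    [-59, 2, -9]
BINARY_SUBTRACT  [-59, 11]
BINARY_SUBTRACT  [-70]
UNARY_NEGATIVE   [70]

70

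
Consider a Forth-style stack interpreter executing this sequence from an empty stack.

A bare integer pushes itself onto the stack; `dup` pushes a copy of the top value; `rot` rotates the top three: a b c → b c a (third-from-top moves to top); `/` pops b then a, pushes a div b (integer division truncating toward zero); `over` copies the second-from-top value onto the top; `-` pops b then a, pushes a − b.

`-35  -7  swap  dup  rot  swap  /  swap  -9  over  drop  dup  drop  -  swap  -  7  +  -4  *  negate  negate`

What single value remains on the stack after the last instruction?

76

-35    → -35
-7     → -35 -7
swap   → -7 -35
dup    → -7 -35 -35
rot    → -35 -35 -7
swap   → -35 -7 -35
/      → -35 0
swap   → 0 -35
-9     → 0 -35 -9
over   → 0 -35 -9 -35
drop   → 0 -35 -9
dup    → 0 -35 -9 -9
drop   → 0 -35 -9
-      → 0 -26
swap   → -26 0
-      → -26
7      → -26 7
+      → -19
-4     → -19 -4
*      → 76
negate → -76
negate → 76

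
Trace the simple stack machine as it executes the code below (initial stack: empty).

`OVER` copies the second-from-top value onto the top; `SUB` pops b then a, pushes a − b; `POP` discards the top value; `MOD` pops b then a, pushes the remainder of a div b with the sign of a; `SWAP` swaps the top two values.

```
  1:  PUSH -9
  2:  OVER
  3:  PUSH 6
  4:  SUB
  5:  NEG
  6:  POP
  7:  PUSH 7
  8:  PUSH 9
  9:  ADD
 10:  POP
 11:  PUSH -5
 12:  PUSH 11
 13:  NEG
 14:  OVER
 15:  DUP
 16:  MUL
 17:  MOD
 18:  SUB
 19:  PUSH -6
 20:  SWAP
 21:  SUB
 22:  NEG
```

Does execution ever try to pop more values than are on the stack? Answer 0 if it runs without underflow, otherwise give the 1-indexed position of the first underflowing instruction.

PUSH -9 : [-9]
OVER  — needs 2 operands, stack has 1 → underflow

2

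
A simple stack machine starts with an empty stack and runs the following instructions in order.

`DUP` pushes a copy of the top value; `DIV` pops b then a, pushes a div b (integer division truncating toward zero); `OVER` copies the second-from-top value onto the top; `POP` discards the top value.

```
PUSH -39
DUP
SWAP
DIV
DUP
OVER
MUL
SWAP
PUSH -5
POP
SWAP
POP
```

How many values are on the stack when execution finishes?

PUSH -39 : -39
DUP      : -39 -39
SWAP     : -39 -39
DIV      : 1
DUP      : 1 1
OVER     : 1 1 1
MUL      : 1 1
SWAP     : 1 1
PUSH -5  : 1 1 -5
POP      : 1 1
SWAP     : 1 1
POP      : 1

1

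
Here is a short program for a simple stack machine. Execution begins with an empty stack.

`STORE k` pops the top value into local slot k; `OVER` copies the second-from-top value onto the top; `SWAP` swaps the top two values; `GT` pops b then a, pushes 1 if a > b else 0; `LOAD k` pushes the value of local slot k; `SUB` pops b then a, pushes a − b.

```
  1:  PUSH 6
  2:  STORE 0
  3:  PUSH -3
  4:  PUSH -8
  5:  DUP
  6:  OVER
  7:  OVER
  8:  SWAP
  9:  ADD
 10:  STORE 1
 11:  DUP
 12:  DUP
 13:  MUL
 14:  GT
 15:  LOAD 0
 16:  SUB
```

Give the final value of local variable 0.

PUSH 6   [6]
STORE 0  []
PUSH -3  [-3]
PUSH -8  [-3, -8]
DUP      [-3, -8, -8]
OVER     [-3, -8, -8, -8]
OVER     [-3, -8, -8, -8, -8]
SWAP     [-3, -8, -8, -8, -8]
ADD      [-3, -8, -8, -16]
STORE 1  [-3, -8, -8]
DUP      [-3, -8, -8, -8]
DUP      [-3, -8, -8, -8, -8]
MUL      [-3, -8, -8, 64]
GT       [-3, -8, 0]
LOAD 0   [-3, -8, 0, 6]
SUB      [-3, -8, -6]

6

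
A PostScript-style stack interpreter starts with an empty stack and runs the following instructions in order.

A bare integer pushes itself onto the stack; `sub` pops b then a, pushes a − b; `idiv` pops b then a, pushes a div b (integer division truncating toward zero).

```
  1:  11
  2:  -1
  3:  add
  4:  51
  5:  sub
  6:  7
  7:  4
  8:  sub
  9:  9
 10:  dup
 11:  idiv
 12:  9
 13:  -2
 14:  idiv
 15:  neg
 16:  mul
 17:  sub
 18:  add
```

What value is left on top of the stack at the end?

-42

11   -> [11]
-1   -> [11, -1]
add  -> [10]
51   -> [10, 51]
sub  -> [-41]
7    -> [-41, 7]
4    -> [-41, 7, 4]
sub  -> [-41, 3]
9    -> [-41, 3, 9]
dup  -> [-41, 3, 9, 9]
idiv -> [-41, 3, 1]
9    -> [-41, 3, 1, 9]
-2   -> [-41, 3, 1, 9, -2]
idiv -> [-41, 3, 1, -4]
neg  -> [-41, 3, 1, 4]
mul  -> [-41, 3, 4]
sub  -> [-41, -1]
add  -> [-42]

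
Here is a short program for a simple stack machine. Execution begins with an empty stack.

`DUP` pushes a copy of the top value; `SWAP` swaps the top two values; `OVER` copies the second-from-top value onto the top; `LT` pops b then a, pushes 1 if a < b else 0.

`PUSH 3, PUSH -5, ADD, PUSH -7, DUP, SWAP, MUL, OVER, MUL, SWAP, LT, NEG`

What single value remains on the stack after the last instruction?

PUSH 3  → 3
PUSH -5 → 3 -5
ADD     → -2
PUSH -7 → -2 -7
DUP     → -2 -7 -7
SWAP    → -2 -7 -7
MUL     → -2 49
OVER    → -2 49 -2
MUL     → -2 -98
SWAP    → -98 -2
LT      → 1
NEG     → -1

-1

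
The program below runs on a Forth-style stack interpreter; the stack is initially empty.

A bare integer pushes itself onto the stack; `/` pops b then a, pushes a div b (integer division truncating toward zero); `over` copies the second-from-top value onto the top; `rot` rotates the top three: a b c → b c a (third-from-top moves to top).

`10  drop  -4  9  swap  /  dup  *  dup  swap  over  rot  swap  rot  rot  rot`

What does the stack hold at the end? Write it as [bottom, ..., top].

10   : 10
drop : (empty)
-4   : -4
9    : -4 9
swap : 9 -4
/    : -2
dup  : -2 -2
*    : 4
dup  : 4 4
swap : 4 4
over : 4 4 4
rot  : 4 4 4
swap : 4 4 4
rot  : 4 4 4
rot  : 4 4 4
rot  : 4 4 4

[4, 4, 4]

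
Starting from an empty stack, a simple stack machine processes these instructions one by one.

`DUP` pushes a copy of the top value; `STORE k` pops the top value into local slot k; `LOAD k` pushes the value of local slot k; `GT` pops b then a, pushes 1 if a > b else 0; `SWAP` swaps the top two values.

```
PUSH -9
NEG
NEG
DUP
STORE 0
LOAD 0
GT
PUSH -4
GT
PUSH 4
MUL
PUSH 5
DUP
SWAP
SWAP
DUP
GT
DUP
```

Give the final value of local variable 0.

-9

PUSH -9 -> [-9]
NEG     -> [9]
NEG     -> [-9]
DUP     -> [-9, -9]
STORE 0 -> [-9]
LOAD 0  -> [-9, -9]
GT      -> [0]
PUSH -4 -> [0, -4]
GT      -> [1]
PUSH 4  -> [1, 4]
MUL     -> [4]
PUSH 5  -> [4, 5]
DUP     -> [4, 5, 5]
SWAP    -> [4, 5, 5]
SWAP    -> [4, 5, 5]
DUP     -> [4, 5, 5, 5]
GT      -> [4, 5, 0]
DUP     -> [4, 5, 0, 0]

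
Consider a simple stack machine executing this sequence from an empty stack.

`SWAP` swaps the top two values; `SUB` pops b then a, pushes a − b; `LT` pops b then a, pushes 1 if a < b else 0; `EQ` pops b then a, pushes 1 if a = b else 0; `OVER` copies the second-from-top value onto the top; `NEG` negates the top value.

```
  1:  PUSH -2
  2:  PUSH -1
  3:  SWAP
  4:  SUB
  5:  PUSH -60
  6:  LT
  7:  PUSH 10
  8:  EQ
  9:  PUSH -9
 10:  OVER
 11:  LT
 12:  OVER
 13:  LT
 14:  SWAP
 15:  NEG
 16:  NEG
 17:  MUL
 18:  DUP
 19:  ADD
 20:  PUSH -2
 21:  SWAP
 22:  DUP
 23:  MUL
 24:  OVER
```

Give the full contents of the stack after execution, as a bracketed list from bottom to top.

[-2, 0, -2]

PUSH -2  → [-2]
PUSH -1  → [-2, -1]
SWAP     → [-1, -2]
SUB      → [1]
PUSH -60 → [1, -60]
LT       → [0]
PUSH 10  → [0, 10]
EQ       → [0]
PUSH -9  → [0, -9]
OVER     → [0, -9, 0]
LT       → [0, 1]
OVER     → [0, 1, 0]
LT       → [0, 0]
SWAP     → [0, 0]
NEG      → [0, 0]
NEG      → [0, 0]
MUL      → [0]
DUP      → [0, 0]
ADD      → [0]
PUSH -2  → [0, -2]
SWAP     → [-2, 0]
DUP      → [-2, 0, 0]
MUL      → [-2, 0]
OVER     → [-2, 0, -2]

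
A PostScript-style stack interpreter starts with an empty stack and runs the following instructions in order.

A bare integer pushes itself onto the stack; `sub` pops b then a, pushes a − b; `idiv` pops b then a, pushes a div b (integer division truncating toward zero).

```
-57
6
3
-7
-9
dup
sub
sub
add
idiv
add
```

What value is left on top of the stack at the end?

-58

-57   [-57]
6     [-57, 6]
3     [-57, 6, 3]
-7    [-57, 6, 3, -7]
-9    [-57, 6, 3, -7, -9]
dup   [-57, 6, 3, -7, -9, -9]
sub   [-57, 6, 3, -7, 0]
sub   [-57, 6, 3, -7]
add   [-57, 6, -4]
idiv  [-57, -1]
add   [-58]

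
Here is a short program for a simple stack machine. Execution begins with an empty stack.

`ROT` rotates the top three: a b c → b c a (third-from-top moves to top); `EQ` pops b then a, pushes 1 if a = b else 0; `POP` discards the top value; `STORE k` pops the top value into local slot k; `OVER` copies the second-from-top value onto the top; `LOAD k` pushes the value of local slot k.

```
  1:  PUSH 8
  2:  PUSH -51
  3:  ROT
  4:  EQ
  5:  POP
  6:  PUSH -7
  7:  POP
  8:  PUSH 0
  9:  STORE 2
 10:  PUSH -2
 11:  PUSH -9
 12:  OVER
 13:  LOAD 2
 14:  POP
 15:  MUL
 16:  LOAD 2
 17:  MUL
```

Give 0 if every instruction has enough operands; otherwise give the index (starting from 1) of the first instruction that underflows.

3

PUSH 8    [8]
PUSH -51  [8, -51]
ROT  — needs 3 operands, stack has 2 → underflow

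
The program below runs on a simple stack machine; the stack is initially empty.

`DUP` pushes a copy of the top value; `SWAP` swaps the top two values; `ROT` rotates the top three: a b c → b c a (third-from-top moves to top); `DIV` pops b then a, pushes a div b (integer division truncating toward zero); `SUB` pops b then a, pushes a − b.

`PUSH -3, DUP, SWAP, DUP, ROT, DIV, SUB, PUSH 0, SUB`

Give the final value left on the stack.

-4

PUSH -3 -> -3
DUP     -> -3 -3
SWAP    -> -3 -3
DUP     -> -3 -3 -3
ROT     -> -3 -3 -3
DIV     -> -3 1
SUB     -> -4
PUSH 0  -> -4 0
SUB     -> -4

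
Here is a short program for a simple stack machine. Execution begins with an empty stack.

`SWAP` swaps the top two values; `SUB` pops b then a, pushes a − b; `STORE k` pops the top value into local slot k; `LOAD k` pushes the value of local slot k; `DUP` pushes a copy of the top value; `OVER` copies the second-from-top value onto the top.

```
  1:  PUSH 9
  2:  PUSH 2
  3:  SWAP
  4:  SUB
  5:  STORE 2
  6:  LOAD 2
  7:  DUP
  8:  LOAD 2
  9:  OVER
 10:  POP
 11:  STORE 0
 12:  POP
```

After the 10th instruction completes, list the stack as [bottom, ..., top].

PUSH 9   [9]
PUSH 2   [9, 2]
SWAP     [2, 9]
SUB      [-7]
STORE 2  []
LOAD 2   [-7]
DUP      [-7, -7]
LOAD 2   [-7, -7, -7]
OVER     [-7, -7, -7, -7]
POP      [-7, -7, -7]

[-7, -7, -7]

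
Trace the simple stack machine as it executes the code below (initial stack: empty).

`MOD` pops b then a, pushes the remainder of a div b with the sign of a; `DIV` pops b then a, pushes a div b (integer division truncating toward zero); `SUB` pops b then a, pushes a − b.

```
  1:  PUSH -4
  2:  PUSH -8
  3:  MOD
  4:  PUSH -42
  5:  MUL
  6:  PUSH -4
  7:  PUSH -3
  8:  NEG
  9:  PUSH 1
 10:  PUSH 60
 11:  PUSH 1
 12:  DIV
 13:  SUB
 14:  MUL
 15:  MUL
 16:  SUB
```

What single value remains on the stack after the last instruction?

PUSH -4  → [-4]
PUSH -8  → [-4, -8]
MOD      → [-4]
PUSH -42 → [-4, -42]
MUL      → [168]
PUSH -4  → [168, -4]
PUSH -3  → [168, -4, -3]
NEG      → [168, -4, 3]
PUSH 1   → [168, -4, 3, 1]
PUSH 60  → [168, -4, 3, 1, 60]
PUSH 1   → [168, -4, 3, 1, 60, 1]
DIV      → [168, -4, 3, 1, 60]
SUB      → [168, -4, 3, -59]
MUL      → [168, -4, -177]
MUL      → [168, 708]
SUB      → [-540]

-540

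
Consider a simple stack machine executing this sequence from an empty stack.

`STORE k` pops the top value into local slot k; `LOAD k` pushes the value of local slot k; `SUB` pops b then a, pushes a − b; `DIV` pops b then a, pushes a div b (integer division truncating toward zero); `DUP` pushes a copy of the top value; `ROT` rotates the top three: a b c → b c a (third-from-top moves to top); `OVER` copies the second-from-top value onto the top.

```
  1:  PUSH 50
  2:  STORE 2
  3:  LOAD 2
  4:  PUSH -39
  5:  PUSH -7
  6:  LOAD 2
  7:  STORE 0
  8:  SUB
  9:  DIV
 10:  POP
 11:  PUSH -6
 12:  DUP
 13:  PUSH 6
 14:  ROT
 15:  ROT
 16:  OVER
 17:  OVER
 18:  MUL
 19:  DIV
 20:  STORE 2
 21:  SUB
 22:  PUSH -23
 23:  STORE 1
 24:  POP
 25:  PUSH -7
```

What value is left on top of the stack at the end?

PUSH 50  : [50]
STORE 2  : []
LOAD 2   : [50]
PUSH -39 : [50, -39]
PUSH -7  : [50, -39, -7]
LOAD 2   : [50, -39, -7, 50]
STORE 0  : [50, -39, -7]
SUB      : [50, -32]
DIV      : [-1]
POP      : []
PUSH -6  : [-6]
DUP      : [-6, -6]
PUSH 6   : [-6, -6, 6]
ROT      : [-6, 6, -6]
ROT      : [6, -6, -6]
OVER     : [6, -6, -6, -6]
OVER     : [6, -6, -6, -6, -6]
MUL      : [6, -6, -6, 36]
DIV      : [6, -6, 0]
STORE 2  : [6, -6]
SUB      : [12]
PUSH -23 : [12, -23]
STORE 1  : [12]
POP      : []
PUSH -7  : [-7]

-7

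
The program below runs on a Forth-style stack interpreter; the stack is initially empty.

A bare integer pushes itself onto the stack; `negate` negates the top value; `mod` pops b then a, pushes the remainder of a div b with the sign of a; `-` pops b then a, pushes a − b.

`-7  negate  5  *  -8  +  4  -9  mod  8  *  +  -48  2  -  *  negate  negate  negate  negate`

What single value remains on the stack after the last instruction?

-2950

-7     → -7
negate → 7
5      → 7 5
*      → 35
-8     → 35 -8
+      → 27
4      → 27 4
-9     → 27 4 -9
mod    → 27 4
8      → 27 4 8
*      → 27 32
+      → 59
-48    → 59 -48
2      → 59 -48 2
-      → 59 -50
*      → -2950
negate → 2950
negate → -2950
negate → 2950
negate → -2950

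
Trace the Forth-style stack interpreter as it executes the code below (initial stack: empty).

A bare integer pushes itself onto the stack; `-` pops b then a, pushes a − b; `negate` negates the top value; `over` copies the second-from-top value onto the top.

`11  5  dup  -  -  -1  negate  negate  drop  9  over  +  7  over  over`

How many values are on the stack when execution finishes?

5

11     : 11
5      : 11 5
dup    : 11 5 5
-      : 11 0
-      : 11
-1     : 11 -1
negate : 11 1
negate : 11 -1
drop   : 11
9      : 11 9
over   : 11 9 11
+      : 11 20
7      : 11 20 7
over   : 11 20 7 20
over   : 11 20 7 20 7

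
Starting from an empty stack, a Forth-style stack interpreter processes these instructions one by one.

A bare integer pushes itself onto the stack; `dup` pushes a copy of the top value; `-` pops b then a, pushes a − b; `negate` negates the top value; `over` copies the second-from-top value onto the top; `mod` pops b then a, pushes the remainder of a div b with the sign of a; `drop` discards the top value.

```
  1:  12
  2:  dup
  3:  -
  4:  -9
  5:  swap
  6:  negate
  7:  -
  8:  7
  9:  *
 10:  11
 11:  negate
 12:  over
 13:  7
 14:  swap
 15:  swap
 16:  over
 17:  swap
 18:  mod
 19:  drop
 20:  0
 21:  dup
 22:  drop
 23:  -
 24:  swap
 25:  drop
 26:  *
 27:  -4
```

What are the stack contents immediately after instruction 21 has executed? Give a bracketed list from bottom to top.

[-63, -11, -63, 0, 0]

12     → 12
dup    → 12 12
-      → 0
-9     → 0 -9
swap   → -9 0
negate → -9 0
-      → -9
7      → -9 7
*      → -63
11     → -63 11
negate → -63 -11
over   → -63 -11 -63
7      → -63 -11 -63 7
swap   → -63 -11 7 -63
swap   → -63 -11 -63 7
over   → -63 -11 -63 7 -63
swap   → -63 -11 -63 -63 7
mod    → -63 -11 -63 0
drop   → -63 -11 -63
0      → -63 -11 -63 0
dup    → -63 -11 -63 0 0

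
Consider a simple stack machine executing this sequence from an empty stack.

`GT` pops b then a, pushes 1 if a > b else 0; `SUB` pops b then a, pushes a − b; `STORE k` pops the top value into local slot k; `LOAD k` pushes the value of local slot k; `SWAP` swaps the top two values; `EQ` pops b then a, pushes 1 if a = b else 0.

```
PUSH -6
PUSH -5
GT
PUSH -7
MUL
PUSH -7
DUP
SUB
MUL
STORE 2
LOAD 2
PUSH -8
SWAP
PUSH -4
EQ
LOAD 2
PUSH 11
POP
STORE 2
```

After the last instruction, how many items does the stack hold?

2

PUSH -6  -6
PUSH -5  -6 -5
GT       0
PUSH -7  0 -7
MUL      0
PUSH -7  0 -7
DUP      0 -7 -7
SUB      0 0
MUL      0
STORE 2  (empty)
LOAD 2   0
PUSH -8  0 -8
SWAP     -8 0
PUSH -4  -8 0 -4
EQ       -8 0
LOAD 2   -8 0 0
PUSH 11  -8 0 0 11
POP      -8 0 0
STORE 2  -8 0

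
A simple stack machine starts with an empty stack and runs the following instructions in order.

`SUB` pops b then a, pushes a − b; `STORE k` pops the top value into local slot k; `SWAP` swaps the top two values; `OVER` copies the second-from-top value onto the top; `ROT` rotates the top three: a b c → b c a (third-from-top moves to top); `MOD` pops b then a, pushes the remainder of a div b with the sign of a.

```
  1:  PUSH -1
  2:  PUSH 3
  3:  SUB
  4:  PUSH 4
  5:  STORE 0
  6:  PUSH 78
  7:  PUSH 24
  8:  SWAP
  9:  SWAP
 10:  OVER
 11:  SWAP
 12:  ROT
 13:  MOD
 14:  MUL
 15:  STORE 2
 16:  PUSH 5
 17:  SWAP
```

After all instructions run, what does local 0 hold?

PUSH -1 -> [-1]
PUSH 3  -> [-1, 3]
SUB     -> [-4]
PUSH 4  -> [-4, 4]
STORE 0 -> [-4]
PUSH 78 -> [-4, 78]
PUSH 24 -> [-4, 78, 24]
SWAP    -> [-4, 24, 78]
SWAP    -> [-4, 78, 24]
OVER    -> [-4, 78, 24, 78]
SWAP    -> [-4, 78, 78, 24]
ROT     -> [-4, 78, 24, 78]
MOD     -> [-4, 78, 24]
MUL     -> [-4, 1872]
STORE 2 -> [-4]
PUSH 5  -> [-4, 5]
SWAP    -> [5, -4]

4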